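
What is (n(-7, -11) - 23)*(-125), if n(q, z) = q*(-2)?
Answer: 1125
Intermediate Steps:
n(q, z) = -2*q
(n(-7, -11) - 23)*(-125) = (-2*(-7) - 23)*(-125) = (14 - 23)*(-125) = -9*(-125) = 1125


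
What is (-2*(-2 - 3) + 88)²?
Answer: 9604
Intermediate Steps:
(-2*(-2 - 3) + 88)² = (-2*(-5) + 88)² = (10 + 88)² = 98² = 9604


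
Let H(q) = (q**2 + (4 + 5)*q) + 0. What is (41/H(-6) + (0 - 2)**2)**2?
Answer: 961/324 ≈ 2.9660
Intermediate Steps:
H(q) = q**2 + 9*q (H(q) = (q**2 + 9*q) + 0 = q**2 + 9*q)
(41/H(-6) + (0 - 2)**2)**2 = (41/((-6*(9 - 6))) + (0 - 2)**2)**2 = (41/((-6*3)) + (-2)**2)**2 = (41/(-18) + 4)**2 = (41*(-1/18) + 4)**2 = (-41/18 + 4)**2 = (31/18)**2 = 961/324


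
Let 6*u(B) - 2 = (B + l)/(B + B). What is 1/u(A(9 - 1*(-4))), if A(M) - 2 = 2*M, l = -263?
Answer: -112/41 ≈ -2.7317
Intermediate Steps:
A(M) = 2 + 2*M
u(B) = 1/3 + (-263 + B)/(12*B) (u(B) = 1/3 + ((B - 263)/(B + B))/6 = 1/3 + ((-263 + B)/((2*B)))/6 = 1/3 + ((-263 + B)*(1/(2*B)))/6 = 1/3 + ((-263 + B)/(2*B))/6 = 1/3 + (-263 + B)/(12*B))
1/u(A(9 - 1*(-4))) = 1/((-263 + 5*(2 + 2*(9 - 1*(-4))))/(12*(2 + 2*(9 - 1*(-4))))) = 1/((-263 + 5*(2 + 2*(9 + 4)))/(12*(2 + 2*(9 + 4)))) = 1/((-263 + 5*(2 + 2*13))/(12*(2 + 2*13))) = 1/((-263 + 5*(2 + 26))/(12*(2 + 26))) = 1/((1/12)*(-263 + 5*28)/28) = 1/((1/12)*(1/28)*(-263 + 140)) = 1/((1/12)*(1/28)*(-123)) = 1/(-41/112) = -112/41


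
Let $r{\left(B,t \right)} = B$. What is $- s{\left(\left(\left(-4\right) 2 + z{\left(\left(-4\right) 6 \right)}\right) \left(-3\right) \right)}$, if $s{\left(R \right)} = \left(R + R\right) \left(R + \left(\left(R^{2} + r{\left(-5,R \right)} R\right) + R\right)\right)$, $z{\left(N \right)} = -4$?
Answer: $-85536$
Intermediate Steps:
$s{\left(R \right)} = 2 R \left(R^{2} - 3 R\right)$ ($s{\left(R \right)} = \left(R + R\right) \left(R + \left(\left(R^{2} - 5 R\right) + R\right)\right) = 2 R \left(R + \left(R^{2} - 4 R\right)\right) = 2 R \left(R^{2} - 3 R\right)$)
$- s{\left(\left(\left(-4\right) 2 + z{\left(\left(-4\right) 6 \right)}\right) \left(-3\right) \right)} = - 2 \left(\left(\left(-4\right) 2 - 4\right) \left(-3\right)\right)^{2} \left(-3 + \left(\left(-4\right) 2 - 4\right) \left(-3\right)\right) = - 2 \left(\left(-8 - 4\right) \left(-3\right)\right)^{2} \left(-3 + \left(-8 - 4\right) \left(-3\right)\right) = - 2 \left(\left(-12\right) \left(-3\right)\right)^{2} \left(-3 - -36\right) = - 2 \cdot 36^{2} \left(-3 + 36\right) = - 2 \cdot 1296 \cdot 33 = \left(-1\right) 85536 = -85536$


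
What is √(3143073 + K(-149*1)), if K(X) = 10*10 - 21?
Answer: 4*√196447 ≈ 1772.9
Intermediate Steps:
K(X) = 79 (K(X) = 100 - 21 = 79)
√(3143073 + K(-149*1)) = √(3143073 + 79) = √3143152 = 4*√196447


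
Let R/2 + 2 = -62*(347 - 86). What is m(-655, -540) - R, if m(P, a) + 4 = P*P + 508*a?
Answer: 187069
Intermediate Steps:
m(P, a) = -4 + P**2 + 508*a (m(P, a) = -4 + (P*P + 508*a) = -4 + (P**2 + 508*a) = -4 + P**2 + 508*a)
R = -32368 (R = -4 + 2*(-62*(347 - 86)) = -4 + 2*(-62*261) = -4 + 2*(-16182) = -4 - 32364 = -32368)
m(-655, -540) - R = (-4 + (-655)**2 + 508*(-540)) - 1*(-32368) = (-4 + 429025 - 274320) + 32368 = 154701 + 32368 = 187069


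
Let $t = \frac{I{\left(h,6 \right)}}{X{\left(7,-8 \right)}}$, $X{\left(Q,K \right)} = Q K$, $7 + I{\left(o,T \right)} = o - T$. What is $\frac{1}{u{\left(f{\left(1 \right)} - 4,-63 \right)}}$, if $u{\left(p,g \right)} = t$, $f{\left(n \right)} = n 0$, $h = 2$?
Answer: $\frac{56}{11} \approx 5.0909$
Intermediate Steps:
$f{\left(n \right)} = 0$
$I{\left(o,T \right)} = -7 + o - T$ ($I{\left(o,T \right)} = -7 - \left(T - o\right) = -7 + o - T$)
$X{\left(Q,K \right)} = K Q$
$t = \frac{11}{56}$ ($t = \frac{-7 + 2 - 6}{\left(-8\right) 7} = \frac{-7 + 2 - 6}{-56} = \left(-11\right) \left(- \frac{1}{56}\right) = \frac{11}{56} \approx 0.19643$)
$u{\left(p,g \right)} = \frac{11}{56}$
$\frac{1}{u{\left(f{\left(1 \right)} - 4,-63 \right)}} = \frac{1}{\frac{11}{56}} = \frac{56}{11}$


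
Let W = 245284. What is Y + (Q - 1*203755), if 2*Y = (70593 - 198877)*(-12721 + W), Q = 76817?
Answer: -14917182884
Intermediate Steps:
Y = -14917055946 (Y = ((70593 - 198877)*(-12721 + 245284))/2 = (-128284*232563)/2 = (½)*(-29834111892) = -14917055946)
Y + (Q - 1*203755) = -14917055946 + (76817 - 1*203755) = -14917055946 + (76817 - 203755) = -14917055946 - 126938 = -14917182884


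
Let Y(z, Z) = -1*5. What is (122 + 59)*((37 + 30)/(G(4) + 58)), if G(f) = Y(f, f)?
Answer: 12127/53 ≈ 228.81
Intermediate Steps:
Y(z, Z) = -5
G(f) = -5
(122 + 59)*((37 + 30)/(G(4) + 58)) = (122 + 59)*((37 + 30)/(-5 + 58)) = 181*(67/53) = 12127/53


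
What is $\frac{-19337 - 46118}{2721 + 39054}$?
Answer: $- \frac{13091}{8355} \approx -1.5668$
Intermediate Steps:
$\frac{-19337 - 46118}{2721 + 39054} = - \frac{65455}{41775} = \left(-65455\right) \frac{1}{41775} = - \frac{13091}{8355}$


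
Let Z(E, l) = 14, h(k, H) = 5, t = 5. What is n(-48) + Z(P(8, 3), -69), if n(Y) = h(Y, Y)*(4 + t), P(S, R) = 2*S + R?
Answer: 59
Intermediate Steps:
P(S, R) = R + 2*S
n(Y) = 45 (n(Y) = 5*(4 + 5) = 5*9 = 45)
n(-48) + Z(P(8, 3), -69) = 45 + 14 = 59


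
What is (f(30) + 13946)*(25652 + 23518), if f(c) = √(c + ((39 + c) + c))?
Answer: 685724820 + 49170*√129 ≈ 6.8628e+8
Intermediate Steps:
f(c) = √(39 + 3*c) (f(c) = √(c + (39 + 2*c)) = √(39 + 3*c))
(f(30) + 13946)*(25652 + 23518) = (√(39 + 3*30) + 13946)*(25652 + 23518) = (√(39 + 90) + 13946)*49170 = (√129 + 13946)*49170 = (13946 + √129)*49170 = 685724820 + 49170*√129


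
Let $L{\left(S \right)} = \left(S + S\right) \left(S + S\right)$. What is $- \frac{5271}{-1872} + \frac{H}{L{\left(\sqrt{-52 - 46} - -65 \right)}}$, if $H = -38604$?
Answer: $\frac{5 \left(- 245783 i + 319774 \sqrt{2}\right)}{624 \left(- 4127 i + 910 \sqrt{2}\right)} \approx 0.68445 + 0.6646 i$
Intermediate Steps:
$L{\left(S \right)} = 4 S^{2}$ ($L{\left(S \right)} = 2 S 2 S = 4 S^{2}$)
$- \frac{5271}{-1872} + \frac{H}{L{\left(\sqrt{-52 - 46} - -65 \right)}} = - \frac{5271}{-1872} - \frac{38604}{4 \left(\sqrt{-52 - 46} - -65\right)^{2}} = \left(-5271\right) \left(- \frac{1}{1872}\right) - \frac{38604}{4 \left(\sqrt{-98} + 65\right)^{2}} = \frac{1757}{624} - \frac{38604}{4 \left(7 i \sqrt{2} + 65\right)^{2}} = \frac{1757}{624} - \frac{38604}{4 \left(65 + 7 i \sqrt{2}\right)^{2}} = \frac{1757}{624} - 38604 \frac{1}{4 \left(65 + 7 i \sqrt{2}\right)^{2}} = \frac{1757}{624} - \frac{9651}{\left(65 + 7 i \sqrt{2}\right)^{2}}$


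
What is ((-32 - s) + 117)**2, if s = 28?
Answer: 3249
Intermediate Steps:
((-32 - s) + 117)**2 = ((-32 - 1*28) + 117)**2 = ((-32 - 28) + 117)**2 = (-60 + 117)**2 = 57**2 = 3249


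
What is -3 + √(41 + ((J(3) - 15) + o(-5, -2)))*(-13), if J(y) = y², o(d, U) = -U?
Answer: -3 - 13*√37 ≈ -82.076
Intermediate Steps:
-3 + √(41 + ((J(3) - 15) + o(-5, -2)))*(-13) = -3 + √(41 + ((3² - 15) - 1*(-2)))*(-13) = -3 + √(41 + ((9 - 15) + 2))*(-13) = -3 + √(41 + (-6 + 2))*(-13) = -3 + √(41 - 4)*(-13) = -3 + √37*(-13) = -3 - 13*√37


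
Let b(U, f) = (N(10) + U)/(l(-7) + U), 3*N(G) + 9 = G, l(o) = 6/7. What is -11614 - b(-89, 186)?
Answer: -21499376/1851 ≈ -11615.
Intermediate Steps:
l(o) = 6/7 (l(o) = 6*(⅐) = 6/7)
N(G) = -3 + G/3
b(U, f) = (⅓ + U)/(6/7 + U) (b(U, f) = ((-3 + (⅓)*10) + U)/(6/7 + U) = ((-3 + 10/3) + U)/(6/7 + U) = (⅓ + U)/(6/7 + U))
-11614 - b(-89, 186) = -11614 - 7*(1 + 3*(-89))/(3*(6 + 7*(-89))) = -11614 - 7*(1 - 267)/(3*(6 - 623)) = -11614 - 7*(-266)/(3*(-617)) = -11614 - 7*(-1)*(-266)/(3*617) = -11614 - 1*1862/1851 = -11614 - 1862/1851 = -21499376/1851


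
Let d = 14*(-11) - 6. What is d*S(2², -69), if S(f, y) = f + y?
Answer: 10400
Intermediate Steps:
d = -160 (d = -154 - 6 = -160)
d*S(2², -69) = -160*(2² - 69) = -160*(4 - 69) = -160*(-65) = 10400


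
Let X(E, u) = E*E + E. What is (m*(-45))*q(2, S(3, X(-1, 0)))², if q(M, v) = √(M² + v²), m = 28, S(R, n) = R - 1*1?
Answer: -10080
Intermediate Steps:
X(E, u) = E + E² (X(E, u) = E² + E = E + E²)
S(R, n) = -1 + R (S(R, n) = R - 1 = -1 + R)
(m*(-45))*q(2, S(3, X(-1, 0)))² = (28*(-45))*(√(2² + (-1 + 3)²))² = -1260*(√(4 + 2²))² = -1260*(√(4 + 4))² = -1260*(√8)² = -1260*(2*√2)² = -1260*8 = -10080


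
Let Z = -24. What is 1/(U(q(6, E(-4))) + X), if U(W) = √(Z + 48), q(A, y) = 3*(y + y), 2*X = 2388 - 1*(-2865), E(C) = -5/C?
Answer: 3502/9197971 - 8*√6/27593913 ≈ 0.00038003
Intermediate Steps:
X = 5253/2 (X = (2388 - 1*(-2865))/2 = (2388 + 2865)/2 = (½)*5253 = 5253/2 ≈ 2626.5)
q(A, y) = 6*y (q(A, y) = 3*(2*y) = 6*y)
U(W) = 2*√6 (U(W) = √(-24 + 48) = √24 = 2*√6)
1/(U(q(6, E(-4))) + X) = 1/(2*√6 + 5253/2) = 1/(5253/2 + 2*√6)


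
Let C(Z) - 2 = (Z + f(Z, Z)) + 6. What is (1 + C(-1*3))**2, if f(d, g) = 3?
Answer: 81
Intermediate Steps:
C(Z) = 11 + Z (C(Z) = 2 + ((Z + 3) + 6) = 2 + ((3 + Z) + 6) = 2 + (9 + Z) = 11 + Z)
(1 + C(-1*3))**2 = (1 + (11 - 1*3))**2 = (1 + (11 - 3))**2 = (1 + 8)**2 = 9**2 = 81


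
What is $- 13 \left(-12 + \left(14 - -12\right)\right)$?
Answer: $-182$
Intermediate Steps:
$- 13 \left(-12 + \left(14 - -12\right)\right) = - 13 \left(-12 + \left(14 + 12\right)\right) = - 13 \left(-12 + 26\right) = \left(-13\right) 14 = -182$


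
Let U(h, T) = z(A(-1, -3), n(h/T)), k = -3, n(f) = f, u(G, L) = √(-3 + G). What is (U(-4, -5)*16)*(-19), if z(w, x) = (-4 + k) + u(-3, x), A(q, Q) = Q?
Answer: 2128 - 304*I*√6 ≈ 2128.0 - 744.64*I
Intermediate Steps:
z(w, x) = -7 + I*√6 (z(w, x) = (-4 - 3) + √(-3 - 3) = -7 + √(-6) = -7 + I*√6)
U(h, T) = -7 + I*√6
(U(-4, -5)*16)*(-19) = ((-7 + I*√6)*16)*(-19) = (-112 + 16*I*√6)*(-19) = 2128 - 304*I*√6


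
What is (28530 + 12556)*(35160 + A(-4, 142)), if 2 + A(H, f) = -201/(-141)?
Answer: 67894327398/47 ≈ 1.4446e+9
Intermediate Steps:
A(H, f) = -27/47 (A(H, f) = -2 - 201/(-141) = -2 - 201*(-1/141) = -2 + 67/47 = -27/47)
(28530 + 12556)*(35160 + A(-4, 142)) = (28530 + 12556)*(35160 - 27/47) = 41086*(1652493/47) = 67894327398/47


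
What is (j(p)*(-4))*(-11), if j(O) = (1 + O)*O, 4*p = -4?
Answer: 0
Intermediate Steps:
p = -1 (p = (1/4)*(-4) = -1)
j(O) = O*(1 + O)
(j(p)*(-4))*(-11) = (-(1 - 1)*(-4))*(-11) = (-1*0*(-4))*(-11) = (0*(-4))*(-11) = 0*(-11) = 0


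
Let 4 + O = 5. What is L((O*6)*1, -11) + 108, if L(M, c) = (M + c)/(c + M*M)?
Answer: 539/5 ≈ 107.80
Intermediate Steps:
O = 1 (O = -4 + 5 = 1)
L(M, c) = (M + c)/(c + M²)
L((O*6)*1, -11) + 108 = ((1*6)*1 - 11)/(-11 + ((1*6)*1)²) + 108 = (6*1 - 11)/(-11 + (6*1)²) + 108 = (6 - 11)/(-11 + 6²) + 108 = -5/(-11 + 36) + 108 = -5/25 + 108 = (1/25)*(-5) + 108 = -⅕ + 108 = 539/5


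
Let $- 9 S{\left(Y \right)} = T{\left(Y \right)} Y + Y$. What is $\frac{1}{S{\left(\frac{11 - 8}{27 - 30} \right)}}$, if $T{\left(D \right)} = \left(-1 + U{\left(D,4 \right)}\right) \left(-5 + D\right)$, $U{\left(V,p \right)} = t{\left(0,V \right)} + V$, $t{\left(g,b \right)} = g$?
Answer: $\frac{9}{13} \approx 0.69231$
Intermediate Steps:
$U{\left(V,p \right)} = V$ ($U{\left(V,p \right)} = 0 + V = V$)
$T{\left(D \right)} = \left(-1 + D\right) \left(-5 + D\right)$
$S{\left(Y \right)} = - \frac{Y}{9} - \frac{Y \left(5 + Y^{2} - 6 Y\right)}{9}$ ($S{\left(Y \right)} = - \frac{\left(5 + Y^{2} - 6 Y\right) Y + Y}{9} = - \frac{Y \left(5 + Y^{2} - 6 Y\right) + Y}{9} = - \frac{Y + Y \left(5 + Y^{2} - 6 Y\right)}{9} = - \frac{Y}{9} - \frac{Y \left(5 + Y^{2} - 6 Y\right)}{9}$)
$\frac{1}{S{\left(\frac{11 - 8}{27 - 30} \right)}} = \frac{1}{\frac{1}{9} \frac{11 - 8}{27 - 30} \left(-6 - \left(\frac{11 - 8}{27 - 30}\right)^{2} + 6 \frac{11 - 8}{27 - 30}\right)} = \frac{1}{\frac{1}{9} \frac{3}{-3} \left(-6 - \left(\frac{3}{-3}\right)^{2} + 6 \frac{3}{-3}\right)} = \frac{1}{\frac{1}{9} \cdot 3 \left(- \frac{1}{3}\right) \left(-6 - \left(3 \left(- \frac{1}{3}\right)\right)^{2} + 6 \cdot 3 \left(- \frac{1}{3}\right)\right)} = \frac{1}{\frac{1}{9} \left(-1\right) \left(-6 - \left(-1\right)^{2} + 6 \left(-1\right)\right)} = \frac{1}{\frac{1}{9} \left(-1\right) \left(-6 - 1 - 6\right)} = \frac{1}{\frac{1}{9} \left(-1\right) \left(-13\right)} = \frac{1}{\frac{13}{9}} = \frac{9}{13}$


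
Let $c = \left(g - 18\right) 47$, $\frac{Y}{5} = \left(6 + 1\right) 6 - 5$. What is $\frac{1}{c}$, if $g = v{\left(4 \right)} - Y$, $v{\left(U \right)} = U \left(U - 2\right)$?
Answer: $- \frac{1}{9165} \approx -0.00010911$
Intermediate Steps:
$Y = 185$ ($Y = 5 \left(\left(6 + 1\right) 6 - 5\right) = 5 \left(7 \cdot 6 - 5\right) = 5 \left(42 - 5\right) = 5 \cdot 37 = 185$)
$v{\left(U \right)} = U \left(-2 + U\right)$
$g = -177$ ($g = 4 \left(-2 + 4\right) - 185 = 4 \cdot 2 - 185 = 8 - 185 = -177$)
$c = -9165$ ($c = \left(-177 - 18\right) 47 = \left(-195\right) 47 = -9165$)
$\frac{1}{c} = \frac{1}{-9165} = - \frac{1}{9165}$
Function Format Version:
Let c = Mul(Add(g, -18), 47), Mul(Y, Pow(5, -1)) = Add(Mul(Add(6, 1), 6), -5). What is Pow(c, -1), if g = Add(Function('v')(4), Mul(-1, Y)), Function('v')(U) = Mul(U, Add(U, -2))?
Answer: Rational(-1, 9165) ≈ -0.00010911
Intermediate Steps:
Y = 185 (Y = Mul(5, Add(Mul(Add(6, 1), 6), -5)) = Mul(5, Add(Mul(7, 6), -5)) = Mul(5, Add(42, -5)) = Mul(5, 37) = 185)
Function('v')(U) = Mul(U, Add(-2, U))
g = -177 (g = Add(Mul(4, Add(-2, 4)), Mul(-1, 185)) = Add(Mul(4, 2), -185) = Add(8, -185) = -177)
c = -9165 (c = Mul(Add(-177, -18), 47) = Mul(-195, 47) = -9165)
Pow(c, -1) = Pow(-9165, -1) = Rational(-1, 9165)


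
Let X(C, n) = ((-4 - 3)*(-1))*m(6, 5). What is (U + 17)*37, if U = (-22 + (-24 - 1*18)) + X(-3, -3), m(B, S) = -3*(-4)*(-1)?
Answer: -4847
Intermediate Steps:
m(B, S) = -12 (m(B, S) = 12*(-1) = -12)
X(C, n) = -84 (X(C, n) = ((-4 - 3)*(-1))*(-12) = -7*(-1)*(-12) = 7*(-12) = -84)
U = -148 (U = (-22 + (-24 - 1*18)) - 84 = (-22 + (-24 - 18)) - 84 = (-22 - 42) - 84 = -64 - 84 = -148)
(U + 17)*37 = (-148 + 17)*37 = -131*37 = -4847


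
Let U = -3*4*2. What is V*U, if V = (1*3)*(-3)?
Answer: 216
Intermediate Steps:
V = -9 (V = 3*(-3) = -9)
U = -24 (U = -12*2 = -24)
V*U = -9*(-24) = 216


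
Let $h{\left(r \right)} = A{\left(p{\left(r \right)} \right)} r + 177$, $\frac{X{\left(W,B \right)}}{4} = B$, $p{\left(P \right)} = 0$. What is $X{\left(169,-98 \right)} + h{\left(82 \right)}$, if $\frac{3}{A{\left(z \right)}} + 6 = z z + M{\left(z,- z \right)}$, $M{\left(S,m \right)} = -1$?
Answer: $- \frac{1751}{7} \approx -250.14$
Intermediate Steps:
$A{\left(z \right)} = \frac{3}{-7 + z^{2}}$ ($A{\left(z \right)} = \frac{3}{-6 + \left(z z - 1\right)} = \frac{3}{-6 + \left(z^{2} - 1\right)} = \frac{3}{-6 + \left(-1 + z^{2}\right)} = \frac{3}{-7 + z^{2}}$)
$X{\left(W,B \right)} = 4 B$
$h{\left(r \right)} = 177 - \frac{3 r}{7}$ ($h{\left(r \right)} = \frac{3}{-7 + 0^{2}} r + 177 = \frac{3}{-7 + 0} r + 177 = \frac{3}{-7} r + 177 = 3 \left(- \frac{1}{7}\right) r + 177 = - \frac{3 r}{7} + 177 = 177 - \frac{3 r}{7}$)
$X{\left(169,-98 \right)} + h{\left(82 \right)} = 4 \left(-98\right) + \left(177 - \frac{246}{7}\right) = -392 + \left(177 - \frac{246}{7}\right) = -392 + \frac{993}{7} = - \frac{1751}{7}$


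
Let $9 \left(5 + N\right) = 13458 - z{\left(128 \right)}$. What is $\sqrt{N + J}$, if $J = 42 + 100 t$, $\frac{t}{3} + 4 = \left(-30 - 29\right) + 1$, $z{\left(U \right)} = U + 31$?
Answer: $\frac{2 i \sqrt{38442}}{3} \approx 130.71 i$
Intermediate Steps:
$z{\left(U \right)} = 31 + U$
$t = -186$ ($t = -12 + 3 \left(\left(-30 - 29\right) + 1\right) = -12 + 3 \left(-59 + 1\right) = -12 + 3 \left(-58\right) = -12 - 174 = -186$)
$N = \frac{4418}{3}$ ($N = -5 + \frac{13458 - \left(31 + 128\right)}{9} = -5 + \frac{13458 - 159}{9} = -5 + \frac{1}{9} \cdot 13299 = -5 + \frac{4433}{3} = \frac{4418}{3} \approx 1472.7$)
$J = -18558$ ($J = 42 + 100 \left(-186\right) = 42 - 18600 = -18558$)
$\sqrt{N + J} = \sqrt{\frac{4418}{3} - 18558} = \sqrt{- \frac{51256}{3}} = \frac{2 i \sqrt{38442}}{3}$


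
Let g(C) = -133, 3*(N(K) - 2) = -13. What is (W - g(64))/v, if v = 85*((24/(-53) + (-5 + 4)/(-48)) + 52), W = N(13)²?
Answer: 1056608/33453195 ≈ 0.031585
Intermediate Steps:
N(K) = -7/3 (N(K) = 2 + (⅓)*(-13) = 2 - 13/3 = -7/3)
W = 49/9 (W = (-7/3)² = 49/9 ≈ 5.4444)
v = 11151065/2544 (v = 85*((24*(-1/53) - 1*(-1/48)) + 52) = 85*((-24/53 + 1/48) + 52) = 85*(-1099/2544 + 52) = 85*(131189/2544) = 11151065/2544 ≈ 4383.3)
(W - g(64))/v = (49/9 - 1*(-133))/(11151065/2544) = (49/9 + 133)*(2544/11151065) = (1246/9)*(2544/11151065) = 1056608/33453195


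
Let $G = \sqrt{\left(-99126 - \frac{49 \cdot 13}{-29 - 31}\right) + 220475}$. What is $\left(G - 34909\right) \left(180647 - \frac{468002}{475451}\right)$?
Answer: $- \frac{2998275669904655}{475451} + \frac{17177665759 \sqrt{109223655}}{2852706} \approx -6.2432 \cdot 10^{9}$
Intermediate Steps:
$G = \frac{\sqrt{109223655}}{30}$ ($G = \sqrt{\left(-99126 - \frac{637}{-60}\right) + 220475} = \sqrt{\left(-99126 - 637 \left(- \frac{1}{60}\right)\right) + 220475} = \sqrt{\left(-99126 - - \frac{637}{60}\right) + 220475} = \sqrt{\left(-99126 + \frac{637}{60}\right) + 220475} = \sqrt{- \frac{5946923}{60} + 220475} = \sqrt{\frac{7281577}{60}} = \frac{\sqrt{109223655}}{30} \approx 348.37$)
$\left(G - 34909\right) \left(180647 - \frac{468002}{475451}\right) = \left(\frac{\sqrt{109223655}}{30} - 34909\right) \left(180647 - \frac{468002}{475451}\right) = \left(-34909 + \frac{\sqrt{109223655}}{30}\right) \left(180647 - \frac{468002}{475451}\right) = \left(-34909 + \frac{\sqrt{109223655}}{30}\right) \frac{85888328795}{475451} = - \frac{2998275669904655}{475451} + \frac{17177665759 \sqrt{109223655}}{2852706}$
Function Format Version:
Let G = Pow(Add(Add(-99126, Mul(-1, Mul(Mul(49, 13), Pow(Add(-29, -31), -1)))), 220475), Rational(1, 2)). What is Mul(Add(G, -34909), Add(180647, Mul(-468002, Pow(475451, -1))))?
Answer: Add(Rational(-2998275669904655, 475451), Mul(Rational(17177665759, 2852706), Pow(109223655, Rational(1, 2)))) ≈ -6.2432e+9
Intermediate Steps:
G = Mul(Rational(1, 30), Pow(109223655, Rational(1, 2))) (G = Pow(Add(Add(-99126, Mul(-1, Mul(637, Pow(-60, -1)))), 220475), Rational(1, 2)) = Pow(Add(Add(-99126, Mul(-1, Mul(637, Rational(-1, 60)))), 220475), Rational(1, 2)) = Pow(Add(Add(-99126, Mul(-1, Rational(-637, 60))), 220475), Rational(1, 2)) = Pow(Add(Add(-99126, Rational(637, 60)), 220475), Rational(1, 2)) = Pow(Add(Rational(-5946923, 60), 220475), Rational(1, 2)) = Pow(Rational(7281577, 60), Rational(1, 2)) = Mul(Rational(1, 30), Pow(109223655, Rational(1, 2))) ≈ 348.37)
Mul(Add(G, -34909), Add(180647, Mul(-468002, Pow(475451, -1)))) = Mul(Add(Mul(Rational(1, 30), Pow(109223655, Rational(1, 2))), -34909), Add(180647, Mul(-468002, Pow(475451, -1)))) = Mul(Add(-34909, Mul(Rational(1, 30), Pow(109223655, Rational(1, 2)))), Add(180647, Mul(-468002, Rational(1, 475451)))) = Mul(Add(-34909, Mul(Rational(1, 30), Pow(109223655, Rational(1, 2)))), Add(180647, Rational(-468002, 475451))) = Mul(Add(-34909, Mul(Rational(1, 30), Pow(109223655, Rational(1, 2)))), Rational(85888328795, 475451)) = Add(Rational(-2998275669904655, 475451), Mul(Rational(17177665759, 2852706), Pow(109223655, Rational(1, 2))))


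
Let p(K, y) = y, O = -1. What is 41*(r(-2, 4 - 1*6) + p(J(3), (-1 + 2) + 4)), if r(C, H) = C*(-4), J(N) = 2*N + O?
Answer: 533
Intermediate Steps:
J(N) = -1 + 2*N (J(N) = 2*N - 1 = -1 + 2*N)
r(C, H) = -4*C
41*(r(-2, 4 - 1*6) + p(J(3), (-1 + 2) + 4)) = 41*(-4*(-2) + ((-1 + 2) + 4)) = 41*(8 + (1 + 4)) = 41*(8 + 5) = 41*13 = 533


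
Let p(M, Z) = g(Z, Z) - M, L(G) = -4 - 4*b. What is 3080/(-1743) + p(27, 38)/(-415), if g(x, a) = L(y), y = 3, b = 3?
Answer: -2071/1245 ≈ -1.6635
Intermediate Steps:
L(G) = -16 (L(G) = -4 - 4*3 = -4 - 12 = -16)
g(x, a) = -16
p(M, Z) = -16 - M
3080/(-1743) + p(27, 38)/(-415) = 3080/(-1743) + (-16 - 1*27)/(-415) = 3080*(-1/1743) + (-16 - 27)*(-1/415) = -440/249 - 43*(-1/415) = -440/249 + 43/415 = -2071/1245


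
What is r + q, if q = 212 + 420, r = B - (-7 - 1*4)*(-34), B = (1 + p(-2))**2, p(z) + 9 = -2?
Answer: 358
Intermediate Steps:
p(z) = -11 (p(z) = -9 - 2 = -11)
B = 100 (B = (1 - 11)**2 = (-10)**2 = 100)
r = -274 (r = 100 - (-7 - 1*4)*(-34) = 100 - (-7 - 4)*(-34) = 100 - 1*(-11)*(-34) = 100 + 11*(-34) = 100 - 374 = -274)
q = 632
r + q = -274 + 632 = 358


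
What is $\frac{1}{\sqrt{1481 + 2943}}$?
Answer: $\frac{\sqrt{1106}}{2212} \approx 0.015035$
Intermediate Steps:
$\frac{1}{\sqrt{1481 + 2943}} = \frac{1}{\sqrt{4424}} = \frac{1}{2 \sqrt{1106}} = \frac{\sqrt{1106}}{2212}$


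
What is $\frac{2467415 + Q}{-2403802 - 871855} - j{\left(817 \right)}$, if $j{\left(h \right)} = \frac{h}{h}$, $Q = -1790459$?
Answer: $- \frac{564659}{467951} \approx -1.2067$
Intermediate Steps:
$j{\left(h \right)} = 1$
$\frac{2467415 + Q}{-2403802 - 871855} - j{\left(817 \right)} = \frac{2467415 - 1790459}{-2403802 - 871855} - 1 = \frac{676956}{-3275657} - 1 = 676956 \left(- \frac{1}{3275657}\right) - 1 = - \frac{96708}{467951} - 1 = - \frac{564659}{467951}$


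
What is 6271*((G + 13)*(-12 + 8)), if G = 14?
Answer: -677268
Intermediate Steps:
6271*((G + 13)*(-12 + 8)) = 6271*((14 + 13)*(-12 + 8)) = 6271*(27*(-4)) = 6271*(-108) = -677268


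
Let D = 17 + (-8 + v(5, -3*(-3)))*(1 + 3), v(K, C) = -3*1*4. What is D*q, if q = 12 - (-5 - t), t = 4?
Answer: -1323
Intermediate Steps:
v(K, C) = -12 (v(K, C) = -3*4 = -12)
q = 21 (q = 12 - (-5 - 1*4) = 12 - (-5 - 4) = 12 - 1*(-9) = 12 + 9 = 21)
D = -63 (D = 17 + (-8 - 12)*(1 + 3) = 17 - 20*4 = 17 - 80 = -63)
D*q = -63*21 = -1323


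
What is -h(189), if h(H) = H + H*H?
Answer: -35910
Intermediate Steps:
h(H) = H + H**2
-h(189) = -189*(1 + 189) = -189*190 = -1*35910 = -35910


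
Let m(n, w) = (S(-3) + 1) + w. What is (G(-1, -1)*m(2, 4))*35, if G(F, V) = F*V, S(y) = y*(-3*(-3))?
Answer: -770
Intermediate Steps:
S(y) = 9*y (S(y) = y*9 = 9*y)
m(n, w) = -26 + w (m(n, w) = (9*(-3) + 1) + w = (-27 + 1) + w = -26 + w)
(G(-1, -1)*m(2, 4))*35 = ((-1*(-1))*(-26 + 4))*35 = (1*(-22))*35 = -22*35 = -770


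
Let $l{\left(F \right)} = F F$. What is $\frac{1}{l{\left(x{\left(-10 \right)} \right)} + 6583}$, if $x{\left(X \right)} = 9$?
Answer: $\frac{1}{6664} \approx 0.00015006$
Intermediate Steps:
$l{\left(F \right)} = F^{2}$
$\frac{1}{l{\left(x{\left(-10 \right)} \right)} + 6583} = \frac{1}{9^{2} + 6583} = \frac{1}{81 + 6583} = \frac{1}{6664}$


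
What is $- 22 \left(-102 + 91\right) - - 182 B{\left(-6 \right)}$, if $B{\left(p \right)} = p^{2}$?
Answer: $6794$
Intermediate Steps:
$- 22 \left(-102 + 91\right) - - 182 B{\left(-6 \right)} = - 22 \left(-102 + 91\right) - - 182 \left(-6\right)^{2} = \left(-22\right) \left(-11\right) - \left(-182\right) 36 = 242 - -6552 = 242 + 6552 = 6794$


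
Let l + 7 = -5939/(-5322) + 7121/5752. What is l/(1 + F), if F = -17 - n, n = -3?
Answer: 71112959/198978936 ≈ 0.35739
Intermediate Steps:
l = -71112959/15306072 (l = -7 + (-5939/(-5322) + 7121/5752) = -7 + (-5939*(-1/5322) + 7121*(1/5752)) = -7 + (5939/5322 + 7121/5752) = -7 + 36029545/15306072 = -71112959/15306072 ≈ -4.6461)
F = -14 (F = -17 - 1*(-3) = -17 + 3 = -14)
l/(1 + F) = -71112959/15306072/(1 - 14) = -71112959/15306072/(-13) = -1/13*(-71112959/15306072) = 71112959/198978936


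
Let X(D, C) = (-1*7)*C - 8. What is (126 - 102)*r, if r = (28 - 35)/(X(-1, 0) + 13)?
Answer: -168/5 ≈ -33.600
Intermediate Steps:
X(D, C) = -8 - 7*C (X(D, C) = -7*C - 8 = -8 - 7*C)
r = -7/5 (r = (28 - 35)/((-8 - 7*0) + 13) = -7/((-8 + 0) + 13) = -7/(-8 + 13) = -7/5 ≈ -1.4000)
(126 - 102)*r = (126 - 102)*(-7/5) = 24*(-7/5) = -168/5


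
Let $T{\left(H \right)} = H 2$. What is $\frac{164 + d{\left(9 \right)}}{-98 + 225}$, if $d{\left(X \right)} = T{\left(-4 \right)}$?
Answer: $\frac{156}{127} \approx 1.2283$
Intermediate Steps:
$T{\left(H \right)} = 2 H$
$d{\left(X \right)} = -8$ ($d{\left(X \right)} = 2 \left(-4\right) = -8$)
$\frac{164 + d{\left(9 \right)}}{-98 + 225} = \frac{164 - 8}{-98 + 225} = \frac{156}{127}$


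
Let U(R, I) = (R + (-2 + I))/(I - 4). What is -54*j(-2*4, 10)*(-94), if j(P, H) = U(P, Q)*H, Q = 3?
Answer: 355320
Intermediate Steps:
U(R, I) = (-2 + I + R)/(-4 + I)
j(P, H) = H*(-1 - P) (j(P, H) = ((-2 + 3 + P)/(-4 + 3))*H = ((1 + P)/(-1))*H = (-(1 + P))*H = (-1 - P)*H = H*(-1 - P))
-54*j(-2*4, 10)*(-94) = -540*(-1 - (-2)*4)*(-94) = -540*(-1 - 1*(-8))*(-94) = -540*(-1 + 8)*(-94) = -540*7*(-94) = -54*70*(-94) = -3780*(-94) = 355320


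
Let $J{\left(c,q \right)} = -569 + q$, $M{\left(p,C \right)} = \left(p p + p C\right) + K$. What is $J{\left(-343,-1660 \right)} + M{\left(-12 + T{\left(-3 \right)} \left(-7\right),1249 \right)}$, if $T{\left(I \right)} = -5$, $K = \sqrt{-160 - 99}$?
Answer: $27027 + i \sqrt{259} \approx 27027.0 + 16.093 i$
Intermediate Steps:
$K = i \sqrt{259}$ ($K = \sqrt{-259} = i \sqrt{259} \approx 16.093 i$)
$M{\left(p,C \right)} = p^{2} + i \sqrt{259} + C p$ ($M{\left(p,C \right)} = \left(p p + p C\right) + i \sqrt{259} = \left(p^{2} + C p\right) + i \sqrt{259} = p^{2} + i \sqrt{259} + C p$)
$J{\left(-343,-1660 \right)} + M{\left(-12 + T{\left(-3 \right)} \left(-7\right),1249 \right)} = \left(-569 - 1660\right) + \left(\left(-12 - -35\right)^{2} + i \sqrt{259} + 1249 \left(-12 - -35\right)\right) = -2229 + \left(\left(-12 + 35\right)^{2} + i \sqrt{259} + 1249 \left(-12 + 35\right)\right) = -2229 + \left(23^{2} + i \sqrt{259} + 1249 \cdot 23\right) = -2229 + \left(529 + i \sqrt{259} + 28727\right) = -2229 + \left(29256 + i \sqrt{259}\right) = 27027 + i \sqrt{259}$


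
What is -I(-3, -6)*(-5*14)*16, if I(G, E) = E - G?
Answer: -3360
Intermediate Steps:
-I(-3, -6)*(-5*14)*16 = -(-6 - 1*(-3))*(-5*14)*16 = -(-6 + 3)*(-70)*16 = -(-3*(-70))*16 = -210*16 = -1*3360 = -3360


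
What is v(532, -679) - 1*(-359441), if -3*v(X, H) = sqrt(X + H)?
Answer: 359441 - 7*I*sqrt(3)/3 ≈ 3.5944e+5 - 4.0415*I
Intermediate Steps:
v(X, H) = -sqrt(H + X)/3 (v(X, H) = -sqrt(X + H)/3 = -sqrt(H + X)/3)
v(532, -679) - 1*(-359441) = -sqrt(-679 + 532)/3 - 1*(-359441) = -7*I*sqrt(3)/3 + 359441 = 359441 - 7*I*sqrt(3)/3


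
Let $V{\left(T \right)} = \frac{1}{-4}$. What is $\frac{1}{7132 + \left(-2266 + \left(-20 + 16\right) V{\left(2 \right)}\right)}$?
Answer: $\frac{1}{4867} \approx 0.00020547$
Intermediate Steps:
$V{\left(T \right)} = - \frac{1}{4}$
$\frac{1}{7132 + \left(-2266 + \left(-20 + 16\right) V{\left(2 \right)}\right)} = \frac{1}{7132 - \left(2266 - \left(-20 + 16\right) \left(- \frac{1}{4}\right)\right)} = \frac{1}{7132 - 2265} = \frac{1}{4867}$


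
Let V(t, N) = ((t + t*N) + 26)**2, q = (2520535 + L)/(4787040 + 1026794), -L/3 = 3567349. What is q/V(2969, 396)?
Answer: -4090756/4038807925739707237 ≈ -1.0129e-12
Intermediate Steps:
L = -10702047 (L = -3*3567349 = -10702047)
q = -4090756/2906917 (q = (2520535 - 10702047)/(4787040 + 1026794) = -8181512/5813834 = -8181512*1/5813834 = -4090756/2906917 ≈ -1.4072)
V(t, N) = (26 + t + N*t)**2 (V(t, N) = ((t + N*t) + 26)**2 = (26 + t + N*t)**2)
q/V(2969, 396) = -4090756/(2906917*(26 + 2969 + 396*2969)**2) = -4090756/(2906917*(26 + 2969 + 1175724)**2) = -4090756/(2906917*(1178719**2)) = -4090756/2906917/1389378480961 = -4090756/2906917*1/1389378480961 = -4090756/4038807925739707237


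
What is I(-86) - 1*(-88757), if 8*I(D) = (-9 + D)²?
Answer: 719081/8 ≈ 89885.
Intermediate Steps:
I(D) = (-9 + D)²/8
I(-86) - 1*(-88757) = (-9 - 86)²/8 - 1*(-88757) = (⅛)*(-95)² + 88757 = (⅛)*9025 + 88757 = 9025/8 + 88757 = 719081/8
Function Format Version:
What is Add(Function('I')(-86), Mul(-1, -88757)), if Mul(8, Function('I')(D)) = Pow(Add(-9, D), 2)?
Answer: Rational(719081, 8) ≈ 89885.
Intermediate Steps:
Function('I')(D) = Mul(Rational(1, 8), Pow(Add(-9, D), 2))
Add(Function('I')(-86), Mul(-1, -88757)) = Add(Mul(Rational(1, 8), Pow(Add(-9, -86), 2)), Mul(-1, -88757)) = Add(Mul(Rational(1, 8), Pow(-95, 2)), 88757) = Add(Mul(Rational(1, 8), 9025), 88757) = Add(Rational(9025, 8), 88757) = Rational(719081, 8)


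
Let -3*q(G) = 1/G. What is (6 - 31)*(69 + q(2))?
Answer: -10325/6 ≈ -1720.8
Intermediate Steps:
q(G) = -1/(3*G)
(6 - 31)*(69 + q(2)) = (6 - 31)*(69 - ⅓/2) = -25*(69 - ⅓*½) = -25*(69 - ⅙) = -25*413/6 = -10325/6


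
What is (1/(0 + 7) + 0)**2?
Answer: 1/49 ≈ 0.020408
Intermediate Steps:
(1/(0 + 7) + 0)**2 = (1/7 + 0)**2 = (1/7)**2 = 1/49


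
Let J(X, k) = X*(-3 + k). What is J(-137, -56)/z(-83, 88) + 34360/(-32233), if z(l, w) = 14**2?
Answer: 253804779/6317668 ≈ 40.174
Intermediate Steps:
z(l, w) = 196
J(-137, -56)/z(-83, 88) + 34360/(-32233) = -137*(-3 - 56)/196 + 34360/(-32233) = -137*(-59)*(1/196) + 34360*(-1/32233) = 8083*(1/196) - 34360/32233 = 8083/196 - 34360/32233 = 253804779/6317668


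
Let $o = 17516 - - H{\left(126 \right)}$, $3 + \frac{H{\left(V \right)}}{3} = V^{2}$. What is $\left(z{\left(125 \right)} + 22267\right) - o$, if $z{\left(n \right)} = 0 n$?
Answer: $-42868$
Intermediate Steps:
$z{\left(n \right)} = 0$
$H{\left(V \right)} = -9 + 3 V^{2}$
$o = 65135$ ($o = 17516 - - (-9 + 3 \cdot 126^{2}) = 17516 - - (-9 + 3 \cdot 15876) = 17516 - - (-9 + 47628) = 17516 - \left(-1\right) 47619 = 17516 - -47619 = 17516 + 47619 = 65135$)
$\left(z{\left(125 \right)} + 22267\right) - o = \left(0 + 22267\right) - 65135 = 22267 - 65135 = -42868$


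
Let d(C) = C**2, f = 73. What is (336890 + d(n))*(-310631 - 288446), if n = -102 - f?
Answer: -220169783655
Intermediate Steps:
n = -175 (n = -102 - 1*73 = -102 - 73 = -175)
(336890 + d(n))*(-310631 - 288446) = (336890 + (-175)**2)*(-310631 - 288446) = (336890 + 30625)*(-599077) = 367515*(-599077) = -220169783655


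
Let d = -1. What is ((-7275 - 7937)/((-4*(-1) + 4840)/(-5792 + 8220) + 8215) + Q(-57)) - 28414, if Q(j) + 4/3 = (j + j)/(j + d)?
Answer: -1027521061418/36160941 ≈ -28415.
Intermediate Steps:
Q(j) = -4/3 + 2*j/(-1 + j) (Q(j) = -4/3 + (j + j)/(j - 1) = -4/3 + (2*j)/(-1 + j) = -4/3 + 2*j/(-1 + j))
((-7275 - 7937)/((-4*(-1) + 4840)/(-5792 + 8220) + 8215) + Q(-57)) - 28414 = ((-7275 - 7937)/((-4*(-1) + 4840)/(-5792 + 8220) + 8215) + 2*(2 - 57)/(3*(-1 - 57))) - 28414 = (-15212/((4 + 4840)/2428 + 8215) + (2/3)*(-55)/(-58)) - 28414 = (-15212/(4844*(1/2428) + 8215) + (2/3)*(-1/58)*(-55)) - 28414 = (-15212/(1211/607 + 8215) + 55/87) - 28414 = (-15212/4987716/607 + 55/87) - 28414 = (-15212*607/4987716 + 55/87) - 28414 = (-2308421/1246929 + 55/87) - 28414 = -44083844/36160941 - 28414 = -1027521061418/36160941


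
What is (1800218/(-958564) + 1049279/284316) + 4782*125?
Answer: 40727084842422617/68133770556 ≈ 5.9775e+5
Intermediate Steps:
(1800218/(-958564) + 1049279/284316) + 4782*125 = (1800218*(-1/958564) + 1049279*(1/284316)) + 597750 = (-900109/479282 + 1049279/284316) + 597750 = 123492573617/68133770556 + 597750 = 40727084842422617/68133770556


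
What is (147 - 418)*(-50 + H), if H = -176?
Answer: 61246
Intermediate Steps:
(147 - 418)*(-50 + H) = (147 - 418)*(-50 - 176) = -271*(-226) = 61246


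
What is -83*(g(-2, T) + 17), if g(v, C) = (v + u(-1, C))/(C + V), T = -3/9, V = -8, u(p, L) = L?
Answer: -35856/25 ≈ -1434.2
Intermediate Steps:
T = -⅓ (T = -3*⅑ = -⅓ ≈ -0.33333)
g(v, C) = (C + v)/(-8 + C) (g(v, C) = (v + C)/(C - 8) = (C + v)/(-8 + C))
-83*(g(-2, T) + 17) = -83*((-⅓ - 2)/(-8 - ⅓) + 17) = -83*(-7/3/(-25/3) + 17) = -83*(-3/25*(-7/3) + 17) = -83*(7/25 + 17) = -83*432/25 = -35856/25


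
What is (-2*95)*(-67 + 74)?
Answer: -1330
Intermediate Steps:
(-2*95)*(-67 + 74) = -190*7 = -1330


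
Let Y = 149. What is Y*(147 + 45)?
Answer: 28608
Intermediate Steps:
Y*(147 + 45) = 149*(147 + 45) = 149*192 = 28608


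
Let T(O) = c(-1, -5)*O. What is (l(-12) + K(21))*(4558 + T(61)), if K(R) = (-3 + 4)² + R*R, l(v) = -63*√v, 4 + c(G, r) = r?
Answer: 1771978 - 505134*I*√3 ≈ 1.772e+6 - 8.7492e+5*I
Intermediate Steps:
c(G, r) = -4 + r
T(O) = -9*O (T(O) = (-4 - 5)*O = -9*O)
K(R) = 1 + R² (K(R) = 1² + R² = 1 + R²)
(l(-12) + K(21))*(4558 + T(61)) = (-126*I*√3 + (1 + 21²))*(4558 - 9*61) = (-126*I*√3 + (1 + 441))*(4558 - 549) = (-126*I*√3 + 442)*4009 = (442 - 126*I*√3)*4009 = 1771978 - 505134*I*√3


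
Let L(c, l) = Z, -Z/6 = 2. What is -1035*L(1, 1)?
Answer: 12420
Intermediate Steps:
Z = -12 (Z = -6*2 = -12)
L(c, l) = -12
-1035*L(1, 1) = -1035*(-12) = 12420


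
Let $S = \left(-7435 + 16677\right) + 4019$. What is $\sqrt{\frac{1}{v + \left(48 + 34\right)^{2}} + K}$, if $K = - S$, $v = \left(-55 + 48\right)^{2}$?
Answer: $\frac{4 i \sqrt{38020553831}}{6773} \approx 115.16 i$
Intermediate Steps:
$v = 49$ ($v = \left(-7\right)^{2} = 49$)
$S = 13261$ ($S = 9242 + 4019 = 13261$)
$K = -13261$ ($K = \left(-1\right) 13261 = -13261$)
$\sqrt{\frac{1}{v + \left(48 + 34\right)^{2}} + K} = \sqrt{\frac{1}{49 + \left(48 + 34\right)^{2}} - 13261} = \sqrt{\frac{1}{49 + 82^{2}} - 13261} = \sqrt{\frac{1}{49 + 6724} - 13261} = \sqrt{\frac{1}{6773} - 13261} = \sqrt{- \frac{89816752}{6773}} = \frac{4 i \sqrt{38020553831}}{6773}$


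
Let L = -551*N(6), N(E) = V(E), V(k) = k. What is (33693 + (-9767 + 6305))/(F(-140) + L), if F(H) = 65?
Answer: -30231/3241 ≈ -9.3277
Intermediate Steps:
N(E) = E
L = -3306 (L = -551*6 = -3306)
(33693 + (-9767 + 6305))/(F(-140) + L) = (33693 + (-9767 + 6305))/(65 - 3306) = (33693 - 3462)/(-3241) = 30231*(-1/3241) = -30231/3241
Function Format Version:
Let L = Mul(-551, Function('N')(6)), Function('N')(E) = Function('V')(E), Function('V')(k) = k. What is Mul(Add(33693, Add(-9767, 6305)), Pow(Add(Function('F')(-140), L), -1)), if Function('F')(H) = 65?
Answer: Rational(-30231, 3241) ≈ -9.3277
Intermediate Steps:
Function('N')(E) = E
L = -3306 (L = Mul(-551, 6) = -3306)
Mul(Add(33693, Add(-9767, 6305)), Pow(Add(Function('F')(-140), L), -1)) = Mul(Add(33693, Add(-9767, 6305)), Pow(Add(65, -3306), -1)) = Mul(Add(33693, -3462), Pow(-3241, -1)) = Mul(30231, Rational(-1, 3241)) = Rational(-30231, 3241)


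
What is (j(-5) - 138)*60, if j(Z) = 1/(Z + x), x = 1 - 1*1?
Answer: -8292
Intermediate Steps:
x = 0 (x = 1 - 1 = 0)
j(Z) = 1/Z (j(Z) = 1/(Z + 0) = 1/Z)
(j(-5) - 138)*60 = (1/(-5) - 138)*60 = (-1/5 - 138)*60 = -691/5*60 = -8292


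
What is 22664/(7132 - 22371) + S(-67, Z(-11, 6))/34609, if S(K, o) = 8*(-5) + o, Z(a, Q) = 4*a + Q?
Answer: -785567018/527406551 ≈ -1.4895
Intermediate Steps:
Z(a, Q) = Q + 4*a
S(K, o) = -40 + o
22664/(7132 - 22371) + S(-67, Z(-11, 6))/34609 = 22664/(7132 - 22371) + (-40 + (6 + 4*(-11)))/34609 = 22664/(-15239) + (-40 + (6 - 44))*(1/34609) = 22664*(-1/15239) + (-40 - 38)*(1/34609) = -22664/15239 - 78*1/34609 = -22664/15239 - 78/34609 = -785567018/527406551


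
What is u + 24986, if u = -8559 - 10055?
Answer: 6372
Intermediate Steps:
u = -18614
u + 24986 = -18614 + 24986 = 6372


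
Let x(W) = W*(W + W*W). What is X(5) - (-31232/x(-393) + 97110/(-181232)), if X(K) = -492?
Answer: -337037622955381/685781978616 ≈ -491.46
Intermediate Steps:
x(W) = W*(W + W²)
X(5) - (-31232/x(-393) + 97110/(-181232)) = -492 - (-31232*1/(154449*(1 - 393)) + 97110/(-181232)) = -492 - (-31232/(154449*(-392)) + 97110*(-1/181232)) = -492 - (-31232/(-60544008) - 48555/90616) = -492 - (-31232*(-1/60544008) - 48555/90616) = -492 - (3904/7568001 - 48555/90616) = -492 - 1*(-367110523691/685781978616) = -492 + 367110523691/685781978616 = -337037622955381/685781978616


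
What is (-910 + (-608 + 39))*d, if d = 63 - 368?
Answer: 451095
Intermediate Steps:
d = -305
(-910 + (-608 + 39))*d = (-910 + (-608 + 39))*(-305) = (-910 - 569)*(-305) = -1479*(-305) = 451095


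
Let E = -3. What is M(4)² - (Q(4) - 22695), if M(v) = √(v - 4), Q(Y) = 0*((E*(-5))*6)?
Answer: 22695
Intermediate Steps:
Q(Y) = 0 (Q(Y) = 0*(-3*(-5)*6) = 0*(15*6) = 0*90 = 0)
M(v) = √(-4 + v)
M(4)² - (Q(4) - 22695) = (√(-4 + 4))² - (0 - 22695) = (√0)² - 1*(-22695) = 0² + 22695 = 0 + 22695 = 22695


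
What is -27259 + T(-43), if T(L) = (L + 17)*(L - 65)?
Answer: -24451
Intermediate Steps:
T(L) = (-65 + L)*(17 + L) (T(L) = (17 + L)*(-65 + L) = (-65 + L)*(17 + L))
-27259 + T(-43) = -27259 + (-1105 + (-43)² - 48*(-43)) = -27259 + (-1105 + 1849 + 2064) = -27259 + 2808 = -24451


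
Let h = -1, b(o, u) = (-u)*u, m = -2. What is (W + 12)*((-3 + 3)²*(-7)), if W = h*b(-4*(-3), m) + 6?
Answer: 0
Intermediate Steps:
b(o, u) = -u²
W = 10 (W = -(-1)*(-2)² + 6 = -(-1)*4 + 6 = -1*(-4) + 6 = 4 + 6 = 10)
(W + 12)*((-3 + 3)²*(-7)) = (10 + 12)*((-3 + 3)²*(-7)) = 22*(0²*(-7)) = 22*(0*(-7)) = 22*0 = 0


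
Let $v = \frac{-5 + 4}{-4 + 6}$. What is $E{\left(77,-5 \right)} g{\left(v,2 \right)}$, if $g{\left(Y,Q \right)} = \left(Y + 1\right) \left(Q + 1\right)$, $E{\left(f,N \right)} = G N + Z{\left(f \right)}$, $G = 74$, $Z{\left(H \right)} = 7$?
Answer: $- \frac{1089}{2} \approx -544.5$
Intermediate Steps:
$v = - \frac{1}{2} \approx -0.5$
$E{\left(f,N \right)} = 7 + 74 N$ ($E{\left(f,N \right)} = 74 N + 7 = 7 + 74 N$)
$g{\left(Y,Q \right)} = \left(1 + Q\right) \left(1 + Y\right)$ ($g{\left(Y,Q \right)} = \left(1 + Y\right) \left(1 + Q\right) = \left(1 + Q\right) \left(1 + Y\right)$)
$E{\left(77,-5 \right)} g{\left(v,2 \right)} = \left(7 + 74 \left(-5\right)\right) \left(1 + 2 - \frac{1}{2} + 2 \left(- \frac{1}{2}\right)\right) = \left(7 - 370\right) \left(1 + 2 - \frac{1}{2} - 1\right) = \left(-363\right) \frac{3}{2} = - \frac{1089}{2}$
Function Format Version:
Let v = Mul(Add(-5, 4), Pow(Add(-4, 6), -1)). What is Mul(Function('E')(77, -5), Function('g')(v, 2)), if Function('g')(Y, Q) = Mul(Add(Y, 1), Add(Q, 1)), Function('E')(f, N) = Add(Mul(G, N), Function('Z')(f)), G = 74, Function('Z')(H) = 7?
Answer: Rational(-1089, 2) ≈ -544.50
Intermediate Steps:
v = Rational(-1, 2) (v = Mul(-1, Pow(2, -1)) = Mul(-1, Rational(1, 2)) = Rational(-1, 2) ≈ -0.50000)
Function('E')(f, N) = Add(7, Mul(74, N)) (Function('E')(f, N) = Add(Mul(74, N), 7) = Add(7, Mul(74, N)))
Function('g')(Y, Q) = Mul(Add(1, Q), Add(1, Y)) (Function('g')(Y, Q) = Mul(Add(1, Y), Add(1, Q)) = Mul(Add(1, Q), Add(1, Y)))
Mul(Function('E')(77, -5), Function('g')(v, 2)) = Mul(Add(7, Mul(74, -5)), Add(1, 2, Rational(-1, 2), Mul(2, Rational(-1, 2)))) = Mul(Add(7, -370), Add(1, 2, Rational(-1, 2), -1)) = Mul(-363, Rational(3, 2)) = Rational(-1089, 2)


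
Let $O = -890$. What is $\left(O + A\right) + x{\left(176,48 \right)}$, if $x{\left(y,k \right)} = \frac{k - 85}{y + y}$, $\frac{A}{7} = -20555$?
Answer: $- \frac{50960837}{352} \approx -1.4478 \cdot 10^{5}$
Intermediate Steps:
$A = -143885$ ($A = 7 \left(-20555\right) = -143885$)
$x{\left(y,k \right)} = \frac{-85 + k}{2 y}$
$\left(O + A\right) + x{\left(176,48 \right)} = \left(-890 - 143885\right) + \frac{-85 + 48}{2 \cdot 176} = -144775 + \frac{1}{2} \cdot \frac{1}{176} \left(-37\right) = -144775 - \frac{37}{352} = - \frac{50960837}{352}$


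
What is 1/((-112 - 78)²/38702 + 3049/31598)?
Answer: 16525754/17009327 ≈ 0.97157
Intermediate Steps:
1/((-112 - 78)²/38702 + 3049/31598) = 1/((-190)²*(1/38702) + 3049*(1/31598)) = 1/(36100*(1/38702) + 3049/31598) = 1/(18050/19351 + 3049/31598) = 1/(17009327/16525754) = 16525754/17009327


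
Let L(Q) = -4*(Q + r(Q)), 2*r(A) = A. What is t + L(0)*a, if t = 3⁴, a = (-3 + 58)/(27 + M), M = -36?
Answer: 81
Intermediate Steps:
r(A) = A/2
L(Q) = -6*Q (L(Q) = -4*(Q + Q/2) = -6*Q)
a = -55/9 (a = (-3 + 58)/(27 - 36) = 55/(-9) = 55*(-⅑) = -55/9 ≈ -6.1111)
t = 81
t + L(0)*a = 81 - 6*0*(-55/9) = 81 + 0*(-55/9) = 81 + 0 = 81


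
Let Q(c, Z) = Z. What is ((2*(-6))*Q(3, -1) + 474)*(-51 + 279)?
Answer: 110808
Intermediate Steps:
((2*(-6))*Q(3, -1) + 474)*(-51 + 279) = ((2*(-6))*(-1) + 474)*(-51 + 279) = (-12*(-1) + 474)*228 = (12 + 474)*228 = 486*228 = 110808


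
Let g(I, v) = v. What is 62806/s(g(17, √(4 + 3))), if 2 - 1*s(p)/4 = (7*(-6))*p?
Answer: -31403/12344 + 659463*√7/12344 ≈ 138.80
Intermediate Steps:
s(p) = 8 + 168*p (s(p) = 8 - 4*7*(-6)*p = 8 - (-168)*p = 8 + 168*p)
62806/s(g(17, √(4 + 3))) = 62806/(8 + 168*√(4 + 3)) = 62806/(8 + 168*√7)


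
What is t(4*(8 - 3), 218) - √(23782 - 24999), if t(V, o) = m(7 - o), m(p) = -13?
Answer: -13 - I*√1217 ≈ -13.0 - 34.885*I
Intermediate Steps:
t(V, o) = -13
t(4*(8 - 3), 218) - √(23782 - 24999) = -13 - √(23782 - 24999) = -13 - √(-1217) = -13 - I*√1217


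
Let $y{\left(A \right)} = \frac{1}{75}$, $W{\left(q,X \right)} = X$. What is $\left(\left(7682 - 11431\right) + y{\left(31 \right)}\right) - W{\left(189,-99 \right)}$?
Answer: $- \frac{273749}{75} \approx -3650.0$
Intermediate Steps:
$y{\left(A \right)} = \frac{1}{75}$
$\left(\left(7682 - 11431\right) + y{\left(31 \right)}\right) - W{\left(189,-99 \right)} = \left(\left(7682 - 11431\right) + \frac{1}{75}\right) - -99 = \left(\left(7682 - 11431\right) + \frac{1}{75}\right) + 99 = \left(-3749 + \frac{1}{75}\right) + 99 = - \frac{281174}{75} + 99 = - \frac{273749}{75}$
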